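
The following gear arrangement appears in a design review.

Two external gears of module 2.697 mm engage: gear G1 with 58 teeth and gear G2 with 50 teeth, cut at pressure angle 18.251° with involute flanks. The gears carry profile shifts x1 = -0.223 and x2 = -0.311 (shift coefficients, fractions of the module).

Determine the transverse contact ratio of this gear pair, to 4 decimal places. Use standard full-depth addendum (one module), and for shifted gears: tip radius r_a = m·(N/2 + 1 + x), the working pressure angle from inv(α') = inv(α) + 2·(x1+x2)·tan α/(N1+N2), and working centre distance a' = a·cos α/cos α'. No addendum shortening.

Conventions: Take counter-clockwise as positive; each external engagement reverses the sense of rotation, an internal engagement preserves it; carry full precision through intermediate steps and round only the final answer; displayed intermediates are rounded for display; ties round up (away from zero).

topology: single-mesh involute geometry — m = 2.697, 58T/50T pair
base radii: r_b1 = 74.278390, r_b2 = 64.033095
tip radii: r_a1 = 80.308569, r_a2 = 69.283233
inv(α') = inv(18.251°) + 2·(-0.223-0.311)·tan α/(58+50) = 0.00796880  ⇒  α' = 16.32475°
a' = a·cos α / cos α' = 145.6380·cos 18.251°/cos 16.32475° = 144.121912
action lengths: √(r_a1²−r_b1²) = 30.531738, √(r_a2²−r_b2²) = 26.456173
base pitch p_b = π·m·cos α = 8.046636
CR = (30.531738 + 26.456173 − 144.121912·sin 16.32475°)/8.046636 = 2.047803
contact ratio ≈ 2.0478

2.0478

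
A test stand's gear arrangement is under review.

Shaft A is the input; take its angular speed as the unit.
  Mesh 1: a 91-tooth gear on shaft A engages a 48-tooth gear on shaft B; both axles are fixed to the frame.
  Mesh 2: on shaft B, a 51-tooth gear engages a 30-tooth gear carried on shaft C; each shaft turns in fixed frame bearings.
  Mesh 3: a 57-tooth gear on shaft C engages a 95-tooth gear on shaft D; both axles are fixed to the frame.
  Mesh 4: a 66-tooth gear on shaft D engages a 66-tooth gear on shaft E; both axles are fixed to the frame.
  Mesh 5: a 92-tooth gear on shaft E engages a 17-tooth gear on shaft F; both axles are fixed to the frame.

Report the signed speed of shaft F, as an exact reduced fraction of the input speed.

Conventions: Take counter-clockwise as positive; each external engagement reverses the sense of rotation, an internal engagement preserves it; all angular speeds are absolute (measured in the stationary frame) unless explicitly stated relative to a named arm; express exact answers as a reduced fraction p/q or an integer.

5-mesh fixed-axis compound train (all bearings frame-fixed)
mesh 1 [91T→48T]: |ω|/ω_in = 1×91/48 = 91/48, sense flips to −
mesh 2 [51T→30T]: |ω|/ω_in = (91/48)×51/30 = 1547/480, sense flips to +
mesh 3 [57T→95T]: |ω|/ω_in = (1547/480)×57/95 = 1547/800, sense flips to −
mesh 4 [66T→66T]: |ω|/ω_in = (1547/800)×66/66 = 1547/800, sense flips to +
mesh 5 [92T→17T]: |ω|/ω_in = (1547/800)×92/17 = 2093/200, sense flips to −
signed output speed (× input speed) = -2093/200

-2093/200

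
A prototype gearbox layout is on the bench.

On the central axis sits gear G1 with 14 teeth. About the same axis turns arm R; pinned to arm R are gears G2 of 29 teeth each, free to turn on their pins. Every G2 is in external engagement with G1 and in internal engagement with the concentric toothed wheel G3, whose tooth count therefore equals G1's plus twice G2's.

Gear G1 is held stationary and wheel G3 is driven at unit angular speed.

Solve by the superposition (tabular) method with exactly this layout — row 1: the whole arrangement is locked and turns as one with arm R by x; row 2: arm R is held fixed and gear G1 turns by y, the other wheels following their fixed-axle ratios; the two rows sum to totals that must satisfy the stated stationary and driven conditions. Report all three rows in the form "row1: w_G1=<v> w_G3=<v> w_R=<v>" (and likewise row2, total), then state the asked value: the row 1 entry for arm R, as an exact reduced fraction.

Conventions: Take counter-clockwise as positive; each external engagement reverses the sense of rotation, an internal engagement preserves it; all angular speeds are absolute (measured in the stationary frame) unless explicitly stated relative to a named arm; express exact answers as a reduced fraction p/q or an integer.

row1: w_G1=36/43 w_G3=36/43 w_R=36/43
row2: w_G1=-36/43 w_G3=7/43 w_R=0
total: w_G1=0 w_G3=1 w_R=36/43
asked value: 36/43

topology: planetary set — G1 14T / G2 29T / G3 72T, arm = carrier (Willis)
row 1 (train locked, turned with arm): all members turn x
superposition row 2 [arm held]: sun y, ring −(14/72)·y, arm 0
boundary: total ω_sun = x + y = 0 and total ω_ring = x − (14/72)·y = 1  ⇒  y = -36/43, x = 36/43
row 2 ring = −(14/72)·(-36/43) = 7/43
totals (row 1 + row 2): sun 36/43 + (-36/43) = 0, ring 36/43 + 7/43 = 1, arm 36/43 + 0 = 36/43
asked cell (row1, arm) = 36/43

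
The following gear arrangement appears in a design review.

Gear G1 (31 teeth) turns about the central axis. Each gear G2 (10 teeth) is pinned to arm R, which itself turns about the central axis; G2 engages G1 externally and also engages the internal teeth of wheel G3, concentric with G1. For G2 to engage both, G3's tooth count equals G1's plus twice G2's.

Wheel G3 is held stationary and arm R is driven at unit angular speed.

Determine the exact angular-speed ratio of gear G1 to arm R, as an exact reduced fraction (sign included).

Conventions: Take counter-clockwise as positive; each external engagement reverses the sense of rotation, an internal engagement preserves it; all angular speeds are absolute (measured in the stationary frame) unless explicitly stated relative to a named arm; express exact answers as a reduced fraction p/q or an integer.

82/31

topology: planetary set — G1 31T / G2 10T / G3 51T, arm = carrier (Willis)
ring teeth: 31 + 2·10 = 51
31(ω_sun−ω_arm) = −51(ω_ring−ω_arm),  ω_ring = 0, ω_arm = 1
ω_sun = 1 − (51/31)(0−1) = 82/31
ω_out/ω_in = 82/31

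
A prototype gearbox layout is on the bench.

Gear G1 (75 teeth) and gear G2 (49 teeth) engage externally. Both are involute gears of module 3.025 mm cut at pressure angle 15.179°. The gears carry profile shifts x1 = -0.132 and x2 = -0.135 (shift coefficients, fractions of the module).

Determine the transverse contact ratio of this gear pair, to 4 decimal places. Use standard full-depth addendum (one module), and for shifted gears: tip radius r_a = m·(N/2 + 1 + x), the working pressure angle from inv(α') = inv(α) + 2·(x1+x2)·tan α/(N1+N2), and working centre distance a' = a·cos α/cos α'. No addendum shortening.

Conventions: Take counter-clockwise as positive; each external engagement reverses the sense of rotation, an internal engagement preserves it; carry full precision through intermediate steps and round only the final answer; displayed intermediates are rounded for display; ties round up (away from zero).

2.2333

recognized (one external pair, fixed centres): single-mesh tooth geometry, m = 3.025, N1 = 75, N2 = 49
base radii: r_b1 = 109.479952, r_b2 = 71.526902
tip radii: r_a1 = 116.063200, r_a2 = 76.729125
inv(α') = inv(15.179°) + 2·(-0.132-0.135)·tan α/(75+49) = 0.00520858  ⇒  α' = 14.20576°
a' = a·cos α / cos α' = 187.5500·cos 15.179°/cos 14.20576° = 186.716514
action lengths: √(r_a1²−r_b1²) = 38.533186, √(r_a2²−r_b2²) = 27.771584
base pitch p_b = π·m·cos α = 9.171771
CR = (38.533186 + 27.771584 − 186.716514·sin 14.20576°)/9.171771 = 2.233336
contact ratio ≈ 2.2333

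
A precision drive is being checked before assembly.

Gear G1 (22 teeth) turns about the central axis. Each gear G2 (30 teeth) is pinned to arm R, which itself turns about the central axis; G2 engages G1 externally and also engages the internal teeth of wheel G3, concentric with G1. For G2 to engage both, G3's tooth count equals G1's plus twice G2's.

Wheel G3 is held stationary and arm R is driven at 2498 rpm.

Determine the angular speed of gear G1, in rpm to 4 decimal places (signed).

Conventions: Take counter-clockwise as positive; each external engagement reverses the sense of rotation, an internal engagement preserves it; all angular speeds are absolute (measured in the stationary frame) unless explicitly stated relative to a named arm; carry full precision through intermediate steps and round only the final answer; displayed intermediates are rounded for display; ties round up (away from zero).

class = planetary set [G3 = 22+2·30 = 82; Willis about the carrier]
normalise by the input: solve with ω_arm = 1, then scale by 2498 rpm
ring teeth: 22 + 2·30 = 82
22(ω_sun−ω_arm) = −82(ω_ring−ω_arm),  ω_ring = 0, ω_arm = 1
ω_sun = 1 − (82/22)(0−1) = 52/11
scale: ω_sun = 52/11 × 2498 rpm = +11808.7273 rpm

+11808.7273 rpm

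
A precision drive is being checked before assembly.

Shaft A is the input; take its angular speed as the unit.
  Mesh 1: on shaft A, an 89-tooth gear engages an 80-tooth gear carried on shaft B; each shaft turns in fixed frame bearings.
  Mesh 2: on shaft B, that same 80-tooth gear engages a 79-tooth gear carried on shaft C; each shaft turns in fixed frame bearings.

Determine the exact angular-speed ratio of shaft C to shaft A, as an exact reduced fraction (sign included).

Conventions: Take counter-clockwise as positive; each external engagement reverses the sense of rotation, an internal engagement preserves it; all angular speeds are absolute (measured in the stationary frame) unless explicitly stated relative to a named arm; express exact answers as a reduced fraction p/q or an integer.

89/79

class = fixed-axis compound train [2 meshes; 2 ratios multiply, 2 sense flips]
mesh 1 [89T→80T]: running ratio 89/80, sense −
mesh 2 [80T→79T]: running ratio 89/79, sense +
ω_out/ω_in = 89/79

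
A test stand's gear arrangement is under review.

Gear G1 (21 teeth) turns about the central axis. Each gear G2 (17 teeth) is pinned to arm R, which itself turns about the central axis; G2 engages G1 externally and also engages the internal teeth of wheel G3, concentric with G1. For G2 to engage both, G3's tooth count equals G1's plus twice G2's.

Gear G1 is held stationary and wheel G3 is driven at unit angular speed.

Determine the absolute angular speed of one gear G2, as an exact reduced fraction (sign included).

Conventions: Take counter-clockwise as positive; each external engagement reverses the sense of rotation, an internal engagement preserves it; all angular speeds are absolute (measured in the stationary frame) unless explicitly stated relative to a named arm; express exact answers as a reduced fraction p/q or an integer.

planetary set (21T centre, 17T on arm, 55T internal) — Willis relation
ring teeth: 21 + 2·17 = 55
21(ω_sun−ω_arm) = −55(ω_ring−ω_arm),  ω_sun = 0, ω_ring = 1
21(0−ω_arm) = −55(1−ω_arm)  ⇒  76·ω_arm = 55  ⇒  ω_arm = 55/76
sun–planet mesh: 21·(0−55/76) = −17·(ω_p−ω_arm)  ⇒  ω_p−ω_arm = 1155/1292
ω_p = 55/76 + 1155/1292 = 55/34
exact speed ratio = 55/34

55/34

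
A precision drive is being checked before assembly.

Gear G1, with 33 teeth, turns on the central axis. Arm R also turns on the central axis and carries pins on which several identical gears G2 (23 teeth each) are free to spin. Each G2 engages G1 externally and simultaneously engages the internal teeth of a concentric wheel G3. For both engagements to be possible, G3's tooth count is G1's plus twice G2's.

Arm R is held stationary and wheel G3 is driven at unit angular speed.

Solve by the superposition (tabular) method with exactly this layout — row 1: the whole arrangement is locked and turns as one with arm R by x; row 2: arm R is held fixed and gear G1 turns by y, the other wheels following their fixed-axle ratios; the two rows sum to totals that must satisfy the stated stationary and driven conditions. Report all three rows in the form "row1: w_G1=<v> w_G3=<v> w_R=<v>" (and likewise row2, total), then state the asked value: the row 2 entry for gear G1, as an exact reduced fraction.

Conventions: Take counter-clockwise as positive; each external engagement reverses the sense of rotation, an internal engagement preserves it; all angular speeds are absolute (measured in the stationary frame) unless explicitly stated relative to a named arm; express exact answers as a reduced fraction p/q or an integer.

recognized (axles ride arm R): planetary set, 33/23/79 teeth
row 1: whole set turns with the arm by x
row 2: sun turns y, ring = −(33/79)·y, arm 0
boundary: total ω_arm = x = 0 and total ω_ring = x − (33/79)·y = 1  ⇒  y = -79/33, x = 0
row 2 ring = −(33/79)·(-79/33) = 1
totals (row 1 + row 2): sun 0 + (-79/33) = -79/33, ring 0 + 1 = 1, arm 0 + 0 = 0
asked cell (row2, sun) = -79/33

row1: w_G1=0 w_G3=0 w_R=0
row2: w_G1=-79/33 w_G3=1 w_R=0
total: w_G1=-79/33 w_G3=1 w_R=0
asked value: -79/33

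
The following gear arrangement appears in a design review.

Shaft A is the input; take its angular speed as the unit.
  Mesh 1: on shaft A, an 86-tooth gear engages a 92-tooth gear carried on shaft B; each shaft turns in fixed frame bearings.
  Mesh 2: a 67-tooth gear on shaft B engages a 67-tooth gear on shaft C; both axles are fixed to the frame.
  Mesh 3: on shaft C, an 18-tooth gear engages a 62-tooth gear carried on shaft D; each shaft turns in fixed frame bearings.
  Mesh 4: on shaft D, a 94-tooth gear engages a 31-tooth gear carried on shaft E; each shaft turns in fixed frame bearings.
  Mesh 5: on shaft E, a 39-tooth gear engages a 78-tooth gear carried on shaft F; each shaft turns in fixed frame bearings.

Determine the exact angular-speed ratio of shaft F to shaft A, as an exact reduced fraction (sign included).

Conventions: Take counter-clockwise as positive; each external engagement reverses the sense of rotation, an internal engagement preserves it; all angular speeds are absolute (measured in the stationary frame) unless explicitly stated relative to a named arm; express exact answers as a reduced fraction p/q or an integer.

class = fixed-axis compound train [5 meshes; 5 ratios multiply, 5 sense flips]
mesh 1 [86T→92T]: running ratio 43/46, sense −
mesh 2 [67T→67T]: running ratio 43/46, sense +
mesh 3 [18T→62T]: running ratio 387/1426, sense −
mesh 4 [94T→31T]: running ratio 18189/22103, sense +
mesh 5 [39T→78T]: running ratio 18189/44206, sense −
ω_out/ω_in = -18189/44206

-18189/44206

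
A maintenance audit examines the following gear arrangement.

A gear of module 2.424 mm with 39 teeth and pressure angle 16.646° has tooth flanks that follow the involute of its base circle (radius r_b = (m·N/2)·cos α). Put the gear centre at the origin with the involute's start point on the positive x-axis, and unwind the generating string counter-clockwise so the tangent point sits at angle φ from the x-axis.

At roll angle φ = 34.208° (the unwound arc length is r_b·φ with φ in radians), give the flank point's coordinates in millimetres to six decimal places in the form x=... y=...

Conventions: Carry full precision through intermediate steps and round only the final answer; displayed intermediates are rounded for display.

x=52.653475 y=3.099618

recognized (one wheel, involute flank): single-mesh tooth geometry, m = 2.424, N = 39
pitch radius r_p = m·N/2 = 2.424·39/2 = 47.268000
base radius r_b = r_p·cos α = 47.268000·cos 16.646° = 45.287135
roll angle φ = 34.208° = 0.59704223 rad
x = r_b·(cos φ + φ·sin φ) = 52.653475
y = r_b·(sin φ − φ·cos φ) = 3.099618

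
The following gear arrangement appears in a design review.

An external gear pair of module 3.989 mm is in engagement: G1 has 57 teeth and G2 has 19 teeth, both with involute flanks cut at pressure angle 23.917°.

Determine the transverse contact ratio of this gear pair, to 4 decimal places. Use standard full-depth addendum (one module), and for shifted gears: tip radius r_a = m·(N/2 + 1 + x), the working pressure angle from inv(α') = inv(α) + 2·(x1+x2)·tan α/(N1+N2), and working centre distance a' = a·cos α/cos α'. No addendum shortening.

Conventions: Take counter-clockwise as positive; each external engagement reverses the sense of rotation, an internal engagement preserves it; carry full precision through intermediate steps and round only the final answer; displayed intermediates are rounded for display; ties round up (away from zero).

1.5094

topology: single-mesh involute geometry — m = 3.989, 57T/19T pair
base radii: r_b1 = 103.924662, r_b2 = 34.641554
tip radii: r_a1 = 117.675500, r_a2 = 41.884500
no profile shift: α' = α, a' = a
action lengths: √(r_a1²−r_b1²) = 55.201341, √(r_a2²−r_b2²) = 23.543026
base pitch p_b = π·m·cos α = 11.455753
CR = (55.201341 + 23.543026 − 151.582000·sin 23.91700°)/11.455753 = 1.509380
contact ratio ≈ 1.5094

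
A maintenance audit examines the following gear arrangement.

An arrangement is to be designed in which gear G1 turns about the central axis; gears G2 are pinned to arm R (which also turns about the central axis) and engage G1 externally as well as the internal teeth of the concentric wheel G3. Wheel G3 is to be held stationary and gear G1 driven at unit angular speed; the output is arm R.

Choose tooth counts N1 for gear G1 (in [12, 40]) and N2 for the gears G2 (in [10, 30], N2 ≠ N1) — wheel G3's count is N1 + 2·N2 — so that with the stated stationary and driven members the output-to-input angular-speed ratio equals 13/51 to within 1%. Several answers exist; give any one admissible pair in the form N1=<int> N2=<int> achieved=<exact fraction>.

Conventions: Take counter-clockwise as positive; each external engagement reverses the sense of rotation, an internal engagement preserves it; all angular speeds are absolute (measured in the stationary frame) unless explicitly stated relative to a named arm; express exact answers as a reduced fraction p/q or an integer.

design class (target 13/51): planetary set
Willis with ω_ring = 0: ω_arm/ω_sun = N1/(N1+N3); set equal to 13/51  ⇒  N3/N1 = 1/(13/51) − 1 = 38/13
N3 = N1 + 2·N2  ⇒  N2/N1 = (N3/N1 − 1)/2 = (38/13 − 1)/2 = 25/26
smallest multiple with N1 ≥ 12 and N2 ≥ 10: k = 1  ⇒  N1 = 1·26 = 26, N2 = 1·25 = 25 (N1 ≤ 40, N2 ≤ 30, N2 ≠ N1 ✓), N3 = 26 + 2·25 = 76
check: N1/(N1+N3) with N1 = 26, N3 = 76 gives 13/51; |achieved − target| = 0 ≤ 13/5100 ✓

N1=26 N2=25 achieved=13/51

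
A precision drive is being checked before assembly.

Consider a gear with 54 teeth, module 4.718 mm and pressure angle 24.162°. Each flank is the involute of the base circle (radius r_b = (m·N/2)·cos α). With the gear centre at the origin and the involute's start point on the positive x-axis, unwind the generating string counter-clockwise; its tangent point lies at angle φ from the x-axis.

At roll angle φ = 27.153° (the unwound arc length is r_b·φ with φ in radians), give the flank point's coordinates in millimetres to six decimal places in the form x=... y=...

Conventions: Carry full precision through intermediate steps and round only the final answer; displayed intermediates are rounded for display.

x=128.553809 y=4.031643

class = single-mesh tooth geometry [base-circle involute, m = 4.718, 54T]
pitch radius r_p = m·N/2 = 4.718·54/2 = 127.386000
base radius r_b = r_p·cos α = 127.386000·cos 24.162° = 116.225940
roll angle φ = 27.153° = 0.47390925 rad
x = r_b·(cos φ + φ·sin φ) = 128.553809
y = r_b·(sin φ − φ·cos φ) = 4.031643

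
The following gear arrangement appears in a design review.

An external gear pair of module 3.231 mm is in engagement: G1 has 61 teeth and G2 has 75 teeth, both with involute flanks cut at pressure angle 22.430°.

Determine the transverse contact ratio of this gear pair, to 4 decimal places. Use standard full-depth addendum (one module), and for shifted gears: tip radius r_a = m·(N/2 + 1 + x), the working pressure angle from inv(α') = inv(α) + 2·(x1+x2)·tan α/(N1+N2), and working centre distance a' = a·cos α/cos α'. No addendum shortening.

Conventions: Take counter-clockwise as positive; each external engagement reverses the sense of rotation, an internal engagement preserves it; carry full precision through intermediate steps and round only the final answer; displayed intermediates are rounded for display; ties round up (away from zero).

1.6737

class = single-mesh tooth geometry [involute pair 61T × 75T, m = 3.231]
base radii: r_b1 = 91.090176, r_b2 = 111.996118
tip radii: r_a1 = 101.776500, r_a2 = 124.393500
no profile shift: α' = α, a' = a
action lengths: √(r_a1²−r_b1²) = 45.398632, √(r_a2²−r_b2²) = 54.135131
base pitch p_b = π·m·cos α = 9.382565
CR = (45.398632 + 54.135131 − 219.708000·sin 22.43000°)/9.382565 = 1.673658
contact ratio ≈ 1.6737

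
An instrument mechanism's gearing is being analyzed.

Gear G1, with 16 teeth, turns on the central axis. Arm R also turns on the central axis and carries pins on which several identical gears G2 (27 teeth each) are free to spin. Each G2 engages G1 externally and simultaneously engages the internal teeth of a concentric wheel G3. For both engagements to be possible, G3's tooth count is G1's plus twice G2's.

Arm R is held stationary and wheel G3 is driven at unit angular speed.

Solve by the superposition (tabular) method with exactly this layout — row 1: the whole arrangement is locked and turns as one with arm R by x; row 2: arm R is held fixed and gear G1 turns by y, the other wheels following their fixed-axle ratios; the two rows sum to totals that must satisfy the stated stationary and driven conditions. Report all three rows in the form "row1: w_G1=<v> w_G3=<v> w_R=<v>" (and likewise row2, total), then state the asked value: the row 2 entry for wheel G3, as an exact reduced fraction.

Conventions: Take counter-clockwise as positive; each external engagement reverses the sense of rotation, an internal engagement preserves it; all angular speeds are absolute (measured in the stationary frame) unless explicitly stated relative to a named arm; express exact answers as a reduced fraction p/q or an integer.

class = planetary set [G3 = 16+2·27 = 70; Willis about the carrier]
row 1 (train locked, turned with arm): all members turn x
row 2: sun turns y, ring = −(16/70)·y, arm 0
boundary: total ω_arm = x = 0 and total ω_ring = x − (16/70)·y = 1  ⇒  y = -35/8, x = 0
row 2 ring = −(16/70)·(-35/8) = 1
totals (row 1 + row 2): sun 0 + (-35/8) = -35/8, ring 0 + 1 = 1, arm 0 + 0 = 0
asked cell (row2, ring) = 1

row1: w_G1=0 w_G3=0 w_R=0
row2: w_G1=-35/8 w_G3=1 w_R=0
total: w_G1=-35/8 w_G3=1 w_R=0
asked value: 1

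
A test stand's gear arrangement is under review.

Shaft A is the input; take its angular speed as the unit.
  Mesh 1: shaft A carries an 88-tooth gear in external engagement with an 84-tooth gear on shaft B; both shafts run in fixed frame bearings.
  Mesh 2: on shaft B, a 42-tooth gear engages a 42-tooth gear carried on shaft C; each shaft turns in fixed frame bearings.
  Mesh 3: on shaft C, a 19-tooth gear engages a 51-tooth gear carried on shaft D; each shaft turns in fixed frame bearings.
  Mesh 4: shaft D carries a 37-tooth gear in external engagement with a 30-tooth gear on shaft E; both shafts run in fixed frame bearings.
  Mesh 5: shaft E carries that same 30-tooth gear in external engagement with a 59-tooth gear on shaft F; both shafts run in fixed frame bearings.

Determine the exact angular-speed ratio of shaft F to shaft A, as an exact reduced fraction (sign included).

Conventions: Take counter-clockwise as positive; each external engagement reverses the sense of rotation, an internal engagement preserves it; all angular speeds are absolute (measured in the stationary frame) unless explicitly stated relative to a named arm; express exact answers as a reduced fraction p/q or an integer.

-15466/63189

class = fixed-axis compound train [5 meshes; 5 ratios multiply, 5 sense flips]
mesh 1 [88T→84T]: running ratio 22/21, sense −
mesh 2 [42T→42T]: running ratio 22/21, sense +
mesh 3 [19T→51T]: running ratio 418/1071, sense −
mesh 4 [37T→30T]: running ratio 7733/16065, sense +
mesh 5 [30T→59T]: running ratio 15466/63189, sense −
ω_out/ω_in = -15466/63189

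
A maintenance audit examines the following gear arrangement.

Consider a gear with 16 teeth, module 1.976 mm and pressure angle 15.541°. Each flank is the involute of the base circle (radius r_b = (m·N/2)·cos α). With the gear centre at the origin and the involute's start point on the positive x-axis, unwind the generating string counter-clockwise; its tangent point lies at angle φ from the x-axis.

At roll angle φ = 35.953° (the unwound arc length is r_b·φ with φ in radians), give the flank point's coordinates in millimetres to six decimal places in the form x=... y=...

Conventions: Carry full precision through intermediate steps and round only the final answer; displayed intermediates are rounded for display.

x=17.939720 y=1.205645

single-mesh involute tooth geometry (16T wheel at module 1.976)
pitch radius r_p = m·N/2 = 1.976·16/2 = 15.808000
base radius r_b = r_p·cos α = 15.808000·cos 15.541° = 15.230043
roll angle φ = 35.953° = 0.62749823 rad
x = r_b·(cos φ + φ·sin φ) = 17.939720
y = r_b·(sin φ − φ·cos φ) = 1.205645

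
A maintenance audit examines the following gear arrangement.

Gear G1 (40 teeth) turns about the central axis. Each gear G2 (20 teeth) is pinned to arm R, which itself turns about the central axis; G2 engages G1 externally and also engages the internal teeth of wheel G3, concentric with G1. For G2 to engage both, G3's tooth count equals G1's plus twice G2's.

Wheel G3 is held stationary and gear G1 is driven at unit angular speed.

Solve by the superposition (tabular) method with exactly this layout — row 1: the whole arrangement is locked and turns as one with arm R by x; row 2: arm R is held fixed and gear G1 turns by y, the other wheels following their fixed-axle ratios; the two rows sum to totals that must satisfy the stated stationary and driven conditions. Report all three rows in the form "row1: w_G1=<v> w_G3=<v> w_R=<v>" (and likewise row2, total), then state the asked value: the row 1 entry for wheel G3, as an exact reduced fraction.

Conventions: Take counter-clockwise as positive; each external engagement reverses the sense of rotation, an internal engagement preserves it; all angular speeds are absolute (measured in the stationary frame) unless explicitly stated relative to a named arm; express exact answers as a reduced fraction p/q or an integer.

planetary set (40T centre, 20T on arm, 80T internal) — Willis relation
row 1 — lock + rotate with arm: ω_sun = ω_ring = ω_arm = x
row 2 (arm held, sun turns y): ω_ring = −(40/80)·y, ω_arm = 0
boundary: total ω_ring = x − (40/80)·y = 0 and total ω_sun = x + y = 1  ⇒  y = 2/3, x = 1/3
row 2 ring = −(40/80)·2/3 = -1/3
totals (row 1 + row 2): sun 1/3 + 2/3 = 1, ring 1/3 + (-1/3) = 0, arm 1/3 + 0 = 1/3
asked cell (row1, ring) = 1/3

row1: w_G1=1/3 w_G3=1/3 w_R=1/3
row2: w_G1=2/3 w_G3=-1/3 w_R=0
total: w_G1=1 w_G3=0 w_R=1/3
asked value: 1/3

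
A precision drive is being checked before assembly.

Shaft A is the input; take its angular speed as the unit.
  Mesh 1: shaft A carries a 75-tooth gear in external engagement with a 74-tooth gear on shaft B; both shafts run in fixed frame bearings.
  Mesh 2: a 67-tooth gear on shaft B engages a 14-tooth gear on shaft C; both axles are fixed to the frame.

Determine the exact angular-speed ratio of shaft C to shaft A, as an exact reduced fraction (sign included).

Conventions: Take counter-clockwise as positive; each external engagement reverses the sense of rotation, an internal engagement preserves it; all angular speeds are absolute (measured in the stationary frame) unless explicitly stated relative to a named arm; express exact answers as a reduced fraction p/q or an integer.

class = fixed-axis compound train [2 meshes; 2 ratios multiply, 2 sense flips]
mesh 1 [75T→74T]: running ratio 75/74, sense −
mesh 2 [67T→14T]: running ratio 5025/1036, sense +
ω_out/ω_in = 5025/1036

5025/1036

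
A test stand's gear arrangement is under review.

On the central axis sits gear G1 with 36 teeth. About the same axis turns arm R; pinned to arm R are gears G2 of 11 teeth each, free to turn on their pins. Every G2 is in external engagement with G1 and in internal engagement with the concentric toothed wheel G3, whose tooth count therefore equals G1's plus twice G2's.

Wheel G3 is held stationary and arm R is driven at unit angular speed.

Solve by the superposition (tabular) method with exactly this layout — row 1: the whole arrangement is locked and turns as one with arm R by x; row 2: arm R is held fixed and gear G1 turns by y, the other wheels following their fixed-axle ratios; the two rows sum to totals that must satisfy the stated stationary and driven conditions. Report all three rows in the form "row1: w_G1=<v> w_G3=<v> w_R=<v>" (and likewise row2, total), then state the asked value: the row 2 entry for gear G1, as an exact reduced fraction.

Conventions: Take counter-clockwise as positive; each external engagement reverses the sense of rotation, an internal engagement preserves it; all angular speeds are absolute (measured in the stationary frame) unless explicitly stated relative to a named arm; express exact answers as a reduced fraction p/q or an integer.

row1: w_G1=1 w_G3=1 w_R=1
row2: w_G1=29/18 w_G3=-1 w_R=0
total: w_G1=47/18 w_G3=0 w_R=1
asked value: 29/18

class = planetary set [G3 = 36+2·11 = 58; Willis about the carrier]
superposition row 1 [locked train]: every member turns x
row 2 (arm held, sun turns y): ω_ring = −(36/58)·y, ω_arm = 0
boundary: total ω_ring = x − (36/58)·y = 0 and total ω_arm = x = 1  ⇒  y = 29/18, x = 1
row 2 ring = −(36/58)·29/18 = -1
totals (row 1 + row 2): sun 1 + 29/18 = 47/18, ring 1 + (-1) = 0, arm 1 + 0 = 1
asked cell (row2, sun) = 29/18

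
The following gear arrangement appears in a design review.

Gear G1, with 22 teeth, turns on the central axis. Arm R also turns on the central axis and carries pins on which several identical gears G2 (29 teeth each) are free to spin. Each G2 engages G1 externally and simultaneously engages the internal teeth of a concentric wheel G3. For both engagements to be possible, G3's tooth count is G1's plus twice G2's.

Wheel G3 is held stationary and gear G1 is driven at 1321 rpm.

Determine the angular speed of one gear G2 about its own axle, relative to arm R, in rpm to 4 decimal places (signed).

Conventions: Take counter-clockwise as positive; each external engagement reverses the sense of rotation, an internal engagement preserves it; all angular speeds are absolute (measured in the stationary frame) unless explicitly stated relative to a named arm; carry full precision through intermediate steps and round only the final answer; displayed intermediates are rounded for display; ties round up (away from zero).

-785.9905 rpm

recognized (axles ride arm R): planetary set, 22/29/80 teeth
normalise by the input: solve with ω_sun = 1, then scale by 1321 rpm
ring teeth: 22 + 2·29 = 80
22(ω_sun−ω_arm) = −80(ω_ring−ω_arm),  ω_ring = 0, ω_sun = 1
22(1−ω_arm) = −80(0−ω_arm)  ⇒  102·ω_arm = 22  ⇒  ω_arm = 11/51
sun–planet mesh: 22·(1−11/51) = −29·(ω_p−ω_arm)  ⇒  ω_p−ω_arm = -880/1479
scale: ω_p−ω_arm = -880/1479 × 1321 rpm = -785.9905 rpm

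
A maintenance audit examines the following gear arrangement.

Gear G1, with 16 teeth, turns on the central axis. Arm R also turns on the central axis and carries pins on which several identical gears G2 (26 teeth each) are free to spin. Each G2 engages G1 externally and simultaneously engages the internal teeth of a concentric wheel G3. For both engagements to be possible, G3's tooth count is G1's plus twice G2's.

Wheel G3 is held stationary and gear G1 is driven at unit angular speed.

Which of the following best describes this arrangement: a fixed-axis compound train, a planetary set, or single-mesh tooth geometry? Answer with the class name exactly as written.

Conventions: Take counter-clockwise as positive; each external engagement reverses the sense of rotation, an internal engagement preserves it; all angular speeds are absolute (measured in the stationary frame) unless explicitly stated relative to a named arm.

class = planetary set [G3 = 16+2·26 = 68; Willis about the carrier]
classification: planetary set

planetary set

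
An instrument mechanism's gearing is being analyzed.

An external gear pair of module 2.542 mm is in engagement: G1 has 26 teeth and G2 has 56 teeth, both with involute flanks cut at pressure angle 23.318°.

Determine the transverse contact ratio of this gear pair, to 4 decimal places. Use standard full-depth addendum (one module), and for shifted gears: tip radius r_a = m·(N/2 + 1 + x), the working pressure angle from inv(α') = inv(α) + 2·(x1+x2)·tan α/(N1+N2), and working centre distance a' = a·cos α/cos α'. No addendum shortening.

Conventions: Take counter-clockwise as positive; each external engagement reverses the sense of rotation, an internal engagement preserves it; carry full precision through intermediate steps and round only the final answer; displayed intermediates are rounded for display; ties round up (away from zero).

topology: single-mesh involute geometry — m = 2.542, 26T/56T pair
base radii: r_b1 = 30.346871, r_b2 = 65.362492
tip radii: r_a1 = 35.588000, r_a2 = 73.718000
no profile shift: α' = α, a' = a
action lengths: √(r_a1²−r_b1²) = 18.589598, √(r_a2²−r_b2²) = 34.089415
base pitch p_b = π·m·cos α = 7.333654
CR = (18.589598 + 34.089415 − 104.222000·sin 23.31800°)/7.333654 = 1.557804
contact ratio ≈ 1.5578

1.5578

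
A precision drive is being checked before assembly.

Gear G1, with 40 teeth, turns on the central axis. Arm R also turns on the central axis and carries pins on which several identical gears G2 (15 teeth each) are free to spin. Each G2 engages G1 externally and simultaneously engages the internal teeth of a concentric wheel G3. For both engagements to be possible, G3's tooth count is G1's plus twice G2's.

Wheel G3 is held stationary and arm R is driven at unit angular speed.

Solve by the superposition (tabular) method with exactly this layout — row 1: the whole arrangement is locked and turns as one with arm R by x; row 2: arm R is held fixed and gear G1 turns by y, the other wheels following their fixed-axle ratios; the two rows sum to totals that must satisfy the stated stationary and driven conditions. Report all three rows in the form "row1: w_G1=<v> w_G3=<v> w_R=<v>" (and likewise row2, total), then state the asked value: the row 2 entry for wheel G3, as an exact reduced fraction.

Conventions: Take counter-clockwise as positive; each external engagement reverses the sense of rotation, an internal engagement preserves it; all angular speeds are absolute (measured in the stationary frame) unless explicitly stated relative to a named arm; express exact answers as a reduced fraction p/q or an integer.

class = planetary set [G3 = 40+2·15 = 70; Willis about the carrier]
row 1 — lock + rotate with arm: ω_sun = ω_ring = ω_arm = x
superposition row 2 [arm held]: sun y, ring −(40/70)·y, arm 0
boundary: total ω_ring = x − (40/70)·y = 0 and total ω_arm = x = 1  ⇒  y = 7/4, x = 1
row 2 ring = −(40/70)·7/4 = -1
totals (row 1 + row 2): sun 1 + 7/4 = 11/4, ring 1 + (-1) = 0, arm 1 + 0 = 1
asked cell (row2, ring) = -1

row1: w_G1=1 w_G3=1 w_R=1
row2: w_G1=7/4 w_G3=-1 w_R=0
total: w_G1=11/4 w_G3=0 w_R=1
asked value: -1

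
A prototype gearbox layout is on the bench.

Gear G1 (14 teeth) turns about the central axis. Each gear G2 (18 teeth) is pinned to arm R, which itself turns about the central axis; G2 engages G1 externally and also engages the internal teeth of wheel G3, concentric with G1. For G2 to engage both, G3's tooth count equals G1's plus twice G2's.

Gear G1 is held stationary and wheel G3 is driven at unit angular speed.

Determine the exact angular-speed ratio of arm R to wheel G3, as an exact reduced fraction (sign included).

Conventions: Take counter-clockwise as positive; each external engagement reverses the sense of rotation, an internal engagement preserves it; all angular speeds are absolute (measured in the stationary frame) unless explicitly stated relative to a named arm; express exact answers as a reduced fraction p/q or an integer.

25/32

planetary set (14T centre, 18T on arm, 50T internal) — Willis relation
ring teeth: 14 + 2·18 = 50
14(ω_sun−ω_arm) = −50(ω_ring−ω_arm),  ω_sun = 0, ω_ring = 1
14(0−ω_arm) = −50(1−ω_arm)  ⇒  64·ω_arm = 50  ⇒  ω_arm = 25/32
ω_out/ω_in = 25/32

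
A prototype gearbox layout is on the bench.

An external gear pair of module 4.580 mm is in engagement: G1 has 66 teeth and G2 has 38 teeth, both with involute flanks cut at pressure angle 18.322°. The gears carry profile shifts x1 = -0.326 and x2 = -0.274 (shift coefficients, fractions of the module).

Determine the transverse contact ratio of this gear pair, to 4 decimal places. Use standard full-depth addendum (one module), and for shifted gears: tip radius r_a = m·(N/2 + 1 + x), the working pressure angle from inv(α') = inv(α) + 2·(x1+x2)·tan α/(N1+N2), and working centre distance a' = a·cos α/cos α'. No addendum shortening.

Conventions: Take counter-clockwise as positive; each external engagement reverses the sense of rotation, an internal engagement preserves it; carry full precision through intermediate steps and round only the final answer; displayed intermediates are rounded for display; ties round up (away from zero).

2.0621

recognized (one external pair, fixed centres): single-mesh tooth geometry, m = 4.580, N1 = 66, N2 = 38
base radii: r_b1 = 143.477934, r_b2 = 82.608507
tip radii: r_a1 = 154.226920, r_a2 = 90.345080
inv(α') = inv(18.322°) + 2·(-0.326-0.274)·tan α/(66+38) = 0.00754428  ⇒  α' = 16.03585°
a' = a·cos α / cos α' = 238.1600·cos 18.322°/cos 16.03585° = 235.239855
action lengths: √(r_a1²−r_b1²) = 56.568766, √(r_a2²−r_b2²) = 36.579611
base pitch p_b = π·m·cos α = 13.659067
CR = (56.568766 + 36.579611 − 235.239855·sin 16.03585°)/13.659067 = 2.062073
contact ratio ≈ 2.0621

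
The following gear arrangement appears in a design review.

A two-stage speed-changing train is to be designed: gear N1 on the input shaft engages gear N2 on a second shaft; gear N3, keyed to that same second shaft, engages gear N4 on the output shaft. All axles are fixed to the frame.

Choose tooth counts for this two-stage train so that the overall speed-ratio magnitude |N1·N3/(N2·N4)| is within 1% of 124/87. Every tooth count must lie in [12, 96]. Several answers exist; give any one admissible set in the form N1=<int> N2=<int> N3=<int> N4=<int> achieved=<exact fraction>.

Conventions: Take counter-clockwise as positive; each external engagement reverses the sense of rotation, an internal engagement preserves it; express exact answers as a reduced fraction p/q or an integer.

N1=16 N2=12 N3=31 N4=29 achieved=124/87

class = fixed-axis compound train [2-stage, 124/87 wanted]
target = 124/87 in lowest terms: an exact hit needs N1·N3 = k·124 and N2·N4 = k·87 for one integer k, every count in [12, 96]; additionally prefer no 1:1 stage (N1 ≠ N2, N3 ≠ N4)
k = 1…3: no 1:1-free in-range split of k·124 and k·87 into factor pairs; take k = 4
k = 4: N1·N3 = 496 = 16·31, N2·N4 = 348 = 12·29
achieved = 16·31/(12·29) = 124/87; |achieved − target| = 0 ≤ 31/2175 ✓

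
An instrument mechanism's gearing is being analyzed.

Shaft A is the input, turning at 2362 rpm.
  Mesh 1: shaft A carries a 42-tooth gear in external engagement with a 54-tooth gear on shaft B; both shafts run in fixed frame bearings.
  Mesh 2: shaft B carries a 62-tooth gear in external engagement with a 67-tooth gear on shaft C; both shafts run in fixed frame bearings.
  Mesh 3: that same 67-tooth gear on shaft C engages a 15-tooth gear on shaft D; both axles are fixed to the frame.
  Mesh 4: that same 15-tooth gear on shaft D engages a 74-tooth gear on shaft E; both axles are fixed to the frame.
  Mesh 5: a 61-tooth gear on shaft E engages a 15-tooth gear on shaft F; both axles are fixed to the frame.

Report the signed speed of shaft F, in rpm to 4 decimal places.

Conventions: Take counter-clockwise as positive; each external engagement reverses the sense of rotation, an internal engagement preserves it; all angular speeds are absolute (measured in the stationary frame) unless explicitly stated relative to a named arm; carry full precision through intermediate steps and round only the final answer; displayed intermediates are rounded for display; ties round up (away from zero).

5-mesh fixed-axis compound train (all bearings frame-fixed)
mesh 1 [42T→54T]: ω = 2362.0000×42/54 = 1837.1111 rpm, sense flips to −
mesh 2 [62T→67T]: ω = 1837.1111×62/67 = 1700.0133 rpm, sense flips to +
mesh 3 [67T→15T]: ω = 1700.0133×67/15 = 7593.3926 rpm, sense flips to −
mesh 4 [15T→74T]: ω = 7593.3926×15/74 = 1539.2012 rpm, sense flips to +
mesh 5 [61T→15T]: ω = 1539.2012×61/15 = 6259.4182 rpm, sense flips to −
signed output speed = -6259.4182 rpm

-6259.4182 rpm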